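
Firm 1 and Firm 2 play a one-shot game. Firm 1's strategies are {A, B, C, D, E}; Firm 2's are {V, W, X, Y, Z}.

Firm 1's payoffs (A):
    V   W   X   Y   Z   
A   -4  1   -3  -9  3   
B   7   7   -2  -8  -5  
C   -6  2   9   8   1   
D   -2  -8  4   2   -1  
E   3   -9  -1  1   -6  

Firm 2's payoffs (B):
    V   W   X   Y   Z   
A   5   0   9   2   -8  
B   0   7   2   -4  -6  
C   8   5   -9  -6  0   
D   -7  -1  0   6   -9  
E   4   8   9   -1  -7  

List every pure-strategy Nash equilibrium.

Check mutual best responses: a cell is a NE iff neither player can gain by unilaterally deviating.
Firm 1's best responses — vs V: B (payoff 7); vs W: B (payoff 7); vs X: C (payoff 9); vs Y: C (payoff 8); vs Z: A (payoff 3).
Firm 2's best responses — vs A: X (payoff 9); vs B: W (payoff 7); vs C: V (payoff 8); vs D: Y (payoff 6); vs E: X (payoff 9).
The only mutual best response is (B, W); neither player gains by switching there.

(B, W)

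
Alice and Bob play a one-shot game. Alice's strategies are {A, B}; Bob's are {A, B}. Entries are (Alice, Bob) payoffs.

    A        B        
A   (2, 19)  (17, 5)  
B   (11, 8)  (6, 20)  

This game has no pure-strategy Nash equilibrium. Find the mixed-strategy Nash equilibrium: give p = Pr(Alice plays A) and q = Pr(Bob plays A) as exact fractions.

Each player's mixing probability is pinned down by making the *other* player indifferent.
Bob indifferent between A and B: p·19 + (1−p)·8 = p·5 + (1−p)·20 ⟹ 8 + 11p = 20 + (-15)p ⟹ p = 6/13.
Alice indifferent between A and B: q·2 + (1−q)·17 = q·11 + (1−q)·6 ⟹ 17 + (-15)q = 6 + 5q ⟹ q = 11/20.

p = 6/13, q = 11/20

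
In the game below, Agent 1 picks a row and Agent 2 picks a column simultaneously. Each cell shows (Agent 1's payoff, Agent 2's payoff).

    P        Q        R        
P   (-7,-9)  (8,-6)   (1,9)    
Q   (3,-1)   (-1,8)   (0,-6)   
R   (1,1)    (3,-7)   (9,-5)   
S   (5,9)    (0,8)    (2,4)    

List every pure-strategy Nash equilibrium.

Find each player's best response to every opponent strategy; NE are the intersections.
Agent 1's best responses — vs P: S (payoff 5); vs Q: P (payoff 8); vs R: R (payoff 9).
Agent 2's best responses — vs P: R (payoff 9); vs Q: Q (payoff 8); vs R: P (payoff 1); vs S: P (payoff 9).
The only mutual best response is (S, P); neither player gains by switching there.

(S, P)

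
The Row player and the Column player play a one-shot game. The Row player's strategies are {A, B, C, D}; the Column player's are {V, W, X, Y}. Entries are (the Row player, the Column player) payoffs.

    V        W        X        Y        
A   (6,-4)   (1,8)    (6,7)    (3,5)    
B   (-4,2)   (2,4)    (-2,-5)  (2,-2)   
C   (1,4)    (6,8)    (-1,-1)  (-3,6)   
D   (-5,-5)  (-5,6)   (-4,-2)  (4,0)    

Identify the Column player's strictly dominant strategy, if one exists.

W

A strategy is strictly dominant if it gives the Column player a strictly higher payoff than every other strategy, against every choice by the opponent.
W strictly dominates: vs A: 8 > each of {-4, 7, 5}; vs B: 4 > each of {2, -5, -2}; vs C: 8 > each of {4, -1, 6}; vs D: 6 > each of {-5, -2, 0}.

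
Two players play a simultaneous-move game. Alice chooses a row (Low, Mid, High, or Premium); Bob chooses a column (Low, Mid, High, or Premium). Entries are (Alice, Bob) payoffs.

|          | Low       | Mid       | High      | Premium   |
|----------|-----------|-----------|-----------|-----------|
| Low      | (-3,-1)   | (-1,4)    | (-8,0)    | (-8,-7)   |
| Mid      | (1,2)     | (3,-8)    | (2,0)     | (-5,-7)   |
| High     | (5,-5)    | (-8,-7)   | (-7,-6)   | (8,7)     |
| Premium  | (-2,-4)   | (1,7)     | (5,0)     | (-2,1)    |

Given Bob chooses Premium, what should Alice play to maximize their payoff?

High

With Bob fixed at Premium, Alice's payoffs are: Low → -8, Mid → -5, High → 8, Premium → -2.
The maximum is 8, achieved by High.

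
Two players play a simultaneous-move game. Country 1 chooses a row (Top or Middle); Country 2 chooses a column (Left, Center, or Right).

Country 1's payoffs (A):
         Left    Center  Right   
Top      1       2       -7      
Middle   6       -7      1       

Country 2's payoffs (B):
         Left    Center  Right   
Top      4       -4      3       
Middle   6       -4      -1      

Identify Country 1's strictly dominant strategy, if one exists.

None

Check whether one of Country 1's strategies beats all alternatives regardless of what the opponent does.
Top is not dominant: against Left, Middle gives 6 > 1.
Middle is not dominant: against Center, Top gives 2 > -7.
No single strategy is best against every opponent action.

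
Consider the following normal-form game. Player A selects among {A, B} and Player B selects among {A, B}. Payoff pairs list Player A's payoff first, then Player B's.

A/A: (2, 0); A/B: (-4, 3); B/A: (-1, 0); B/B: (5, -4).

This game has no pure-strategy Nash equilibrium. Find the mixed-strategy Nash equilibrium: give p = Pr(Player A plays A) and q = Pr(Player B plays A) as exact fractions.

p = 4/7, q = 3/4

Each player's mixing probability is pinned down by making the *other* player indifferent.
Player B indifferent between A and B: p·0 + (1−p)·0 = p·3 + (1−p)·(-4) ⟹ 0 + 0p = (-4) + 7p ⟹ p = 4/7.
Player A indifferent between A and B: q·2 + (1−q)·(-4) = q·(-1) + (1−q)·5 ⟹ (-4) + 6q = 5 + (-6)q ⟹ q = 3/4.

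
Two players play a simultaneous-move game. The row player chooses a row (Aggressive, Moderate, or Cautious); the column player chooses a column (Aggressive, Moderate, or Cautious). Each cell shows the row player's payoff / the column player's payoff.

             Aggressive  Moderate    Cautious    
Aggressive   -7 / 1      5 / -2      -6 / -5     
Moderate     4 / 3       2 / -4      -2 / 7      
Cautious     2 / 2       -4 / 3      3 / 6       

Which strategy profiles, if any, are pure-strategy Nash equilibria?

(Cautious, Cautious)

Find each player's best response to every opponent strategy; NE are the intersections.
The row player's best responses — vs Aggressive: Moderate (payoff 4); vs Moderate: Aggressive (payoff 5); vs Cautious: Cautious (payoff 3).
The column player's best responses — vs Aggressive: Aggressive (payoff 1); vs Moderate: Cautious (payoff 7); vs Cautious: Cautious (payoff 6).
The only mutual best response is (Cautious, Cautious); neither player gains by switching there.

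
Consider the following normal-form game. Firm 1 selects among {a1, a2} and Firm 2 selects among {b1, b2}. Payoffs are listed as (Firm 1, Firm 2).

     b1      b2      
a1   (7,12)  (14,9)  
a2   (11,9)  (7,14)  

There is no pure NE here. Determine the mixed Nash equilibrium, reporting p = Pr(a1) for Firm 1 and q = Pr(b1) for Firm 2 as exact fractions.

p = 5/8, q = 7/11

In a mixed NE each player is indifferent between their pure strategies, so the opponent's mix sets the indifference.
Firm 2 indifferent between b1 and b2: p·12 + (1−p)·9 = p·9 + (1−p)·14 ⟹ 9 + 3p = 14 + (-5)p ⟹ p = 5/8.
Firm 1 indifferent between a1 and a2: q·7 + (1−q)·14 = q·11 + (1−q)·7 ⟹ 14 + (-7)q = 7 + 4q ⟹ q = 7/11.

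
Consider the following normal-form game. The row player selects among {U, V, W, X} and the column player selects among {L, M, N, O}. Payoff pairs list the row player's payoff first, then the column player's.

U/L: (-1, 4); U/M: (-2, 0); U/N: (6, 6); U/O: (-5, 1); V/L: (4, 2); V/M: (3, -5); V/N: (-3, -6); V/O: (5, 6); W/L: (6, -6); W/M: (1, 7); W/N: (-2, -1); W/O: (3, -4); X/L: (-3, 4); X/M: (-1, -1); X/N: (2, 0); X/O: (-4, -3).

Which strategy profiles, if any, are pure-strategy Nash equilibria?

(U, N) and (V, O)

Check mutual best responses: a cell is a NE iff neither player can gain by unilaterally deviating.
The row player's best responses — vs L: W (payoff 6); vs M: V (payoff 3); vs N: U (payoff 6); vs O: V (payoff 5).
The column player's best responses — vs U: N (payoff 6); vs V: O (payoff 6); vs W: M (payoff 7); vs X: L (payoff 4).
Mutual best responses occur at (U, N) and (V, O); at each, neither player gains by switching.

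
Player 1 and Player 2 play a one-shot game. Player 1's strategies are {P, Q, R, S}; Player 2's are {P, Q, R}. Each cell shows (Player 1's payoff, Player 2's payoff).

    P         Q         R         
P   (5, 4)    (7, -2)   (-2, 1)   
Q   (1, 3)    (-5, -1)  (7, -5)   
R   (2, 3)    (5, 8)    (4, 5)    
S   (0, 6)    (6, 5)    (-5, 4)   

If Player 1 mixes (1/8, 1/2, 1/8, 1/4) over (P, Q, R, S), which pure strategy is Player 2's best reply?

Player 2's best reply maximizes expected payoff against the mix.
P: (1/8)·4 + (1/2)·3 + (1/8)·3 + (1/4)·6 = 31/8
Q: (1/8)·(-2) + (1/2)·(-1) + (1/8)·8 + (1/4)·5 = 3/2
R: (1/8)·1 + (1/2)·(-5) + (1/8)·5 + (1/4)·4 = -3/4
Highest expected payoff is 31/8, from P.

P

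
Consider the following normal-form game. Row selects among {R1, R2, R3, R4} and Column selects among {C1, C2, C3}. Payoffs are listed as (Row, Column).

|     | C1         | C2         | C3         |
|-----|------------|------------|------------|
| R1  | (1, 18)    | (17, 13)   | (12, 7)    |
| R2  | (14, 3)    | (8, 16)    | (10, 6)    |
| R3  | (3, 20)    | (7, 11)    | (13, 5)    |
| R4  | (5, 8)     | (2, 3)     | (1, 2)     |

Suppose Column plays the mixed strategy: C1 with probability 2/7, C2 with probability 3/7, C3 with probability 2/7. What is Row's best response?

Compute Row's expected payoff from each pure strategy against the given mix.
R1: (2/7)·1 + (3/7)·17 + (2/7)·12 = 11
R2: (2/7)·14 + (3/7)·8 + (2/7)·10 = 72/7
R3: (2/7)·3 + (3/7)·7 + (2/7)·13 = 53/7
R4: (2/7)·5 + (3/7)·2 + (2/7)·1 = 18/7
Highest expected payoff is 11, from R1.

R1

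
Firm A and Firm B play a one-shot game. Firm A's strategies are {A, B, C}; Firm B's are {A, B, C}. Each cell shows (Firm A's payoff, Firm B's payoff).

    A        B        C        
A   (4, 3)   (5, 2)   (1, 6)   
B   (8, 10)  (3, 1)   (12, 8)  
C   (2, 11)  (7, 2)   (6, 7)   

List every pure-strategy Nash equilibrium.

Check mutual best responses: a cell is a NE iff neither player can gain by unilaterally deviating.
Firm A's best responses — vs A: B (payoff 8); vs B: C (payoff 7); vs C: B (payoff 12).
Firm B's best responses — vs A: C (payoff 6); vs B: A (payoff 10); vs C: A (payoff 11).
The only mutual best response is (B, A); neither player gains by switching there.

(B, A)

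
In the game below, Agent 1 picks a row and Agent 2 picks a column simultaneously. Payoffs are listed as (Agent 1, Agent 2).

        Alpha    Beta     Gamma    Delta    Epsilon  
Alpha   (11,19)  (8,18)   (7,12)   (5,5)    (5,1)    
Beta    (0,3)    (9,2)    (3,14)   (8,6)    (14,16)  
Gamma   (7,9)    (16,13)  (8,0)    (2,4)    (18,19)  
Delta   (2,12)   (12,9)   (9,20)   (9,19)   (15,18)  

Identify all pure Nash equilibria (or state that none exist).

(Alpha, Alpha), (Gamma, Epsilon), and (Delta, Gamma)

Check mutual best responses: a cell is a NE iff neither player can gain by unilaterally deviating.
Agent 1's best responses — vs Alpha: Alpha (payoff 11); vs Beta: Gamma (payoff 16); vs Gamma: Delta (payoff 9); vs Delta: Delta (payoff 9); vs Epsilon: Gamma (payoff 18).
Agent 2's best responses — vs Alpha: Alpha (payoff 19); vs Beta: Epsilon (payoff 16); vs Gamma: Epsilon (payoff 19); vs Delta: Gamma (payoff 20).
Mutual best responses occur at (Alpha, Alpha), (Gamma, Epsilon), and (Delta, Gamma); at each, neither player gains by switching.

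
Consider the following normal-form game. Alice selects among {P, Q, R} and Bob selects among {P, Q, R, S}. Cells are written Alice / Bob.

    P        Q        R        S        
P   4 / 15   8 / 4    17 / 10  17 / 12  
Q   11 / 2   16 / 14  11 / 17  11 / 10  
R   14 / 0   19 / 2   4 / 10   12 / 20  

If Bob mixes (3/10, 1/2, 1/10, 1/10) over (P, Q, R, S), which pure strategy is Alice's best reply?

R

Alice's best reply maximizes expected payoff against the mix.
P: (3/10)·4 + (1/2)·8 + (1/10)·17 + (1/10)·17 = 43/5
Q: (3/10)·11 + (1/2)·16 + (1/10)·11 + (1/10)·11 = 27/2
R: (3/10)·14 + (1/2)·19 + (1/10)·4 + (1/10)·12 = 153/10
Highest expected payoff is 153/10, from R.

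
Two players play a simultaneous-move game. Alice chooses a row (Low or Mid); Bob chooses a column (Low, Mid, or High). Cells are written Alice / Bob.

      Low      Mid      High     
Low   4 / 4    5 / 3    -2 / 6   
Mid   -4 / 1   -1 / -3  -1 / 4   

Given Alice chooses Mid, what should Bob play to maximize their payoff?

High

With Alice fixed at Mid, Bob's payoffs are: Low → 1, Mid → -3, High → 4.
The maximum is 4, achieved by High.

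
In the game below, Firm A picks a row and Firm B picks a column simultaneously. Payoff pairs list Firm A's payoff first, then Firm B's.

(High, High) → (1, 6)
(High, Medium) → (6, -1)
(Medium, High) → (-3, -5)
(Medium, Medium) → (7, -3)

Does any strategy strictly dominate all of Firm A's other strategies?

Check whether one of Firm A's strategies beats all alternatives regardless of what the opponent does.
High is not dominant: against Medium, Medium gives 7 > 6.
Medium is not dominant: against High, High gives 1 > -3.
No single strategy is best against every opponent action.

None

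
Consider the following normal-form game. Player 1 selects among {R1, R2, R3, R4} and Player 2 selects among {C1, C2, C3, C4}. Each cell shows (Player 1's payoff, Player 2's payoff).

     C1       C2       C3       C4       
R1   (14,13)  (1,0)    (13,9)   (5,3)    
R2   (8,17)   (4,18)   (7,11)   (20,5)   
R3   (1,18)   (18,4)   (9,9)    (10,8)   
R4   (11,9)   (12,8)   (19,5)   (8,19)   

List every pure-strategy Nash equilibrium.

A profile is a Nash equilibrium when each player is best-responding to the other.
Player 1's best responses — vs C1: R1 (payoff 14); vs C2: R3 (payoff 18); vs C3: R4 (payoff 19); vs C4: R2 (payoff 20).
Player 2's best responses — vs R1: C1 (payoff 13); vs R2: C2 (payoff 18); vs R3: C1 (payoff 18); vs R4: C4 (payoff 19).
The only mutual best response is (R1, C1); neither player gains by switching there.

(R1, C1)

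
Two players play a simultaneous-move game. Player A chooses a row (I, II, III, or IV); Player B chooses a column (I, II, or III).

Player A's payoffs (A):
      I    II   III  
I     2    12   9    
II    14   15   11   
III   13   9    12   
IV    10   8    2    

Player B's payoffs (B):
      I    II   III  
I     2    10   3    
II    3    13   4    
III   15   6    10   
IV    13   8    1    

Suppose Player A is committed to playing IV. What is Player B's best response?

I

With Player A fixed at IV, Player B's payoffs are: I → 13, II → 8, III → 1.
The maximum is 13, achieved by I.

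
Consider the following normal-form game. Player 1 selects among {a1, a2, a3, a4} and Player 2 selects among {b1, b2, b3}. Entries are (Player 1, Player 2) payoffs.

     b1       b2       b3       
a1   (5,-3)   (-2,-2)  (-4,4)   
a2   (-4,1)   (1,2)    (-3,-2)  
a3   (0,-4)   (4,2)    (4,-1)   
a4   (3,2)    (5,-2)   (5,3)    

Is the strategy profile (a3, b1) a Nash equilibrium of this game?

Holding Player 2 at b1: Player 1 gets 0 from a3 but could get 5 by switching to a1. Player 1 has a profitable deviation.

No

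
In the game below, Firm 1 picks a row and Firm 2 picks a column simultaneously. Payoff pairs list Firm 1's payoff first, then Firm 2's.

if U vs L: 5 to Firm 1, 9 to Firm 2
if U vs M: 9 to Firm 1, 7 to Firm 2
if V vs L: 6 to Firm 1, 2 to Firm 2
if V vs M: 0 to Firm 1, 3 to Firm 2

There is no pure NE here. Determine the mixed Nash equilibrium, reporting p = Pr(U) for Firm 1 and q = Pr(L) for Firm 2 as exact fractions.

In a mixed NE each player is indifferent between their pure strategies, so the opponent's mix sets the indifference.
Firm 2 indifferent between L and M: p·9 + (1−p)·2 = p·7 + (1−p)·3 ⟹ 2 + 7p = 3 + 4p ⟹ p = 1/3.
Firm 1 indifferent between U and V: q·5 + (1−q)·9 = q·6 + (1−q)·0 ⟹ 9 + (-4)q = 0 + 6q ⟹ q = 9/10.

p = 1/3, q = 9/10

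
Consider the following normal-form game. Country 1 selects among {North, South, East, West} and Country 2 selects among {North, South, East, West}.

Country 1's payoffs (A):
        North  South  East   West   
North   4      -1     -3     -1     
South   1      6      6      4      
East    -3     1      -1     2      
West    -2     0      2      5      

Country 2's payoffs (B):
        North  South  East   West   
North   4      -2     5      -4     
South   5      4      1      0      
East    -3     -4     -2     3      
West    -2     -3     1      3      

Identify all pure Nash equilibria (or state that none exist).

(West, West)

A profile is a Nash equilibrium when each player is best-responding to the other.
Country 1's best responses — vs North: North (payoff 4); vs South: South (payoff 6); vs East: South (payoff 6); vs West: West (payoff 5).
Country 2's best responses — vs North: East (payoff 5); vs South: North (payoff 5); vs East: West (payoff 3); vs West: West (payoff 3).
The only mutual best response is (West, West); neither player gains by switching there.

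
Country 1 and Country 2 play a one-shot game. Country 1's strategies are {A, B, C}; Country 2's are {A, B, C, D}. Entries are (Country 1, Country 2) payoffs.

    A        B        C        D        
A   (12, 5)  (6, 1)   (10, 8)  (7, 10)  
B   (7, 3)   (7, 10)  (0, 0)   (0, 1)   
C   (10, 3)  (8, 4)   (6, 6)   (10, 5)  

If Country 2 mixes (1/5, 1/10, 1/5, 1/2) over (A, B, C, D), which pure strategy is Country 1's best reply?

C

Country 1's best reply maximizes expected payoff against the mix.
A: (1/5)·12 + (1/10)·6 + (1/5)·10 + (1/2)·7 = 17/2
B: (1/5)·7 + (1/10)·7 + (1/5)·0 + (1/2)·0 = 21/10
C: (1/5)·10 + (1/10)·8 + (1/5)·6 + (1/2)·10 = 9
Highest expected payoff is 9, from C.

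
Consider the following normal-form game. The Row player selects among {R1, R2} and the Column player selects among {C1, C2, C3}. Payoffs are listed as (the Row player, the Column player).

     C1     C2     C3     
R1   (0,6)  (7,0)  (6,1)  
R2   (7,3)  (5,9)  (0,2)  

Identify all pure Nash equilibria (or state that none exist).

Check mutual best responses: a cell is a NE iff neither player can gain by unilaterally deviating.
The Row player's best responses — vs C1: R2 (payoff 7); vs C2: R1 (payoff 7); vs C3: R1 (payoff 6).
The Column player's best responses — vs R1: C1 (payoff 6); vs R2: C2 (payoff 9).
No cell has both players best-responding. For instance, the Row player's best reply to C1 is R2, but against R2 the Column player prefers C2 over C1.

There is no pure-strategy Nash equilibrium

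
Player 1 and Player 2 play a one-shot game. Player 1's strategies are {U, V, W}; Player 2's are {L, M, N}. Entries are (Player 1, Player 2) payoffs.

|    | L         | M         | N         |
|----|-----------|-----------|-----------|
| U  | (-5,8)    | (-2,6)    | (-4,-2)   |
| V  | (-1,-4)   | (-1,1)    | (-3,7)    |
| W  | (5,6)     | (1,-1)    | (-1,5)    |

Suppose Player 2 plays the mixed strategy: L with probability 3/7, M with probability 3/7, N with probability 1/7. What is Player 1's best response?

W

Player 1's best reply maximizes expected payoff against the mix.
U: (3/7)·(-5) + (3/7)·(-2) + (1/7)·(-4) = -25/7
V: (3/7)·(-1) + (3/7)·(-1) + (1/7)·(-3) = -9/7
W: (3/7)·5 + (3/7)·1 + (1/7)·(-1) = 17/7
Highest expected payoff is 17/7, from W.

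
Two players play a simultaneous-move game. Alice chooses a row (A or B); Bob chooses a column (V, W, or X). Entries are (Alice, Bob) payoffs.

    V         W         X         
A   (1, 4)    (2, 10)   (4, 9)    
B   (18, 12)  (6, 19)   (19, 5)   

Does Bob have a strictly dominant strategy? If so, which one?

Check whether one of Bob's strategies beats all alternatives regardless of what the opponent does.
W strictly dominates: vs A: 10 > each of {4, 9}; vs B: 19 > each of {12, 5}.

W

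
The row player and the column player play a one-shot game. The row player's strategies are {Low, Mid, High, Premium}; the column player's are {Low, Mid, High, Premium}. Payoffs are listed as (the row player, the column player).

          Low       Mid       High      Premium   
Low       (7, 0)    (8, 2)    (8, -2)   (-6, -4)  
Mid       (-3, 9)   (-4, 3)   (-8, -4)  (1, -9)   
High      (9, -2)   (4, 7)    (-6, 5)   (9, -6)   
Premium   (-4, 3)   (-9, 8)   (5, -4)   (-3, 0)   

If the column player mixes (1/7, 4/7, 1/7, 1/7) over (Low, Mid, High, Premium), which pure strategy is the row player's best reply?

The row player's best reply maximizes expected payoff against the mix.
Low: (1/7)·7 + (4/7)·8 + (1/7)·8 + (1/7)·(-6) = 41/7
Mid: (1/7)·(-3) + (4/7)·(-4) + (1/7)·(-8) + (1/7)·1 = -26/7
High: (1/7)·9 + (4/7)·4 + (1/7)·(-6) + (1/7)·9 = 4
Premium: (1/7)·(-4) + (4/7)·(-9) + (1/7)·5 + (1/7)·(-3) = -38/7
Highest expected payoff is 41/7, from Low.

Low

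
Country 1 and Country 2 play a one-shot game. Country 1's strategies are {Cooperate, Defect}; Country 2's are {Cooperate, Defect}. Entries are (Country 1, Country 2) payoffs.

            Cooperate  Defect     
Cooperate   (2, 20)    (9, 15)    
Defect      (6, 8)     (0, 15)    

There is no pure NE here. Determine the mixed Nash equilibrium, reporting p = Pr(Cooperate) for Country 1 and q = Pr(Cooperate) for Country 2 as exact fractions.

p = 7/12, q = 9/13

Each player's mixing probability is pinned down by making the *other* player indifferent.
Country 2 indifferent between Cooperate and Defect: p·20 + (1−p)·8 = p·15 + (1−p)·15 ⟹ 8 + 12p = 15 + 0p ⟹ p = 7/12.
Country 1 indifferent between Cooperate and Defect: q·2 + (1−q)·9 = q·6 + (1−q)·0 ⟹ 9 + (-7)q = 0 + 6q ⟹ q = 9/13.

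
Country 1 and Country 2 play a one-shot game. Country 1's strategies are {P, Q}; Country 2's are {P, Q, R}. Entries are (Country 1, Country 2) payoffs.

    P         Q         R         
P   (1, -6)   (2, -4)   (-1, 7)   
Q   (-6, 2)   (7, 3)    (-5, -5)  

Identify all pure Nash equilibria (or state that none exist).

(P, R) and (Q, Q)

Find each player's best response to every opponent strategy; NE are the intersections.
Country 1's best responses — vs P: P (payoff 1); vs Q: Q (payoff 7); vs R: P (payoff -1).
Country 2's best responses — vs P: R (payoff 7); vs Q: Q (payoff 3).
Mutual best responses occur at (P, R) and (Q, Q); at each, neither player gains by switching.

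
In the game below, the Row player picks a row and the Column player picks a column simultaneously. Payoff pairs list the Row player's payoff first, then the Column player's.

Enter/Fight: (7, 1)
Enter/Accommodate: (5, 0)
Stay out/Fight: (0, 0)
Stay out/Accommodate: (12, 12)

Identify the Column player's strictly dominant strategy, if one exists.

Check whether one of the Column player's strategies beats all alternatives regardless of what the opponent does.
Fight is not dominant: against Stay out, Accommodate gives 12 > 0.
Accommodate is not dominant: against Enter, Fight gives 1 > 0.
No single strategy is best against every opponent action.

No strictly dominant strategy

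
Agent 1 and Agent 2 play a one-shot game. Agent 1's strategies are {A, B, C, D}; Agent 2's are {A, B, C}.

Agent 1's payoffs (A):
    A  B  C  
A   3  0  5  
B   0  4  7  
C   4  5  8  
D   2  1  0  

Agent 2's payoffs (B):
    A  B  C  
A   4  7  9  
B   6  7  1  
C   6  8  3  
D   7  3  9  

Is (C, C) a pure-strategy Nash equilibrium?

No

Holding Agent 2 at C: Agent 1 gets 8 from C, versus 5 from A, 7 from B, 0 from D. No profitable deviation for Agent 1.
Holding Agent 1 at C: Agent 2 gets 3 from C but could get 8 by switching to B. Agent 2 has a profitable deviation.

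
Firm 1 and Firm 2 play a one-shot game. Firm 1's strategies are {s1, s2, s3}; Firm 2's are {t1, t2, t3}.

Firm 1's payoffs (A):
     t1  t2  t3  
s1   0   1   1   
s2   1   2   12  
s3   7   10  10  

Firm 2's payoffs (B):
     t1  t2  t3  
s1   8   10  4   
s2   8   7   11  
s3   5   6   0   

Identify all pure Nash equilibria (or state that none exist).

A profile is a Nash equilibrium when each player is best-responding to the other.
Firm 1's best responses — vs t1: s3 (payoff 7); vs t2: s3 (payoff 10); vs t3: s2 (payoff 12).
Firm 2's best responses — vs s1: t2 (payoff 10); vs s2: t3 (payoff 11); vs s3: t2 (payoff 6).
Mutual best responses occur at (s2, t3) and (s3, t2); at each, neither player gains by switching.

(s2, t3) and (s3, t2)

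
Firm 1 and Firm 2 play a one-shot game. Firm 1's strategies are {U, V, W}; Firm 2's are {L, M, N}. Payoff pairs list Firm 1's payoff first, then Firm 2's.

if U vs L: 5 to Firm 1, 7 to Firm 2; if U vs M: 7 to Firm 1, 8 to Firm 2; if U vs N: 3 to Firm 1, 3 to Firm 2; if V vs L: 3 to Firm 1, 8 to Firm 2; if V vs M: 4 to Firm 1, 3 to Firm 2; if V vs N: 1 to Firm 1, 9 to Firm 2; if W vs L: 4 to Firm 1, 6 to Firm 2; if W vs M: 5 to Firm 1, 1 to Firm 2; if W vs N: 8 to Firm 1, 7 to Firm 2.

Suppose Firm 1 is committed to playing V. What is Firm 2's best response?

N

With Firm 1 fixed at V, Firm 2's payoffs are: L → 8, M → 3, N → 9.
The maximum is 9, achieved by N.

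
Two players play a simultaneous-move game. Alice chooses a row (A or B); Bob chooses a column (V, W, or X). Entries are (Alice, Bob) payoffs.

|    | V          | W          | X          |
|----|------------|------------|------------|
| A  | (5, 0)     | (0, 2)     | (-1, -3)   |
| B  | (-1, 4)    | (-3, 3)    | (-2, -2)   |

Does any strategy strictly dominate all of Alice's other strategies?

A

A strategy is strictly dominant if it gives Alice a strictly higher payoff than every other strategy, against every choice by the opponent.
A strictly dominates: vs V: 5 > -1; vs W: 0 > -3; vs X: -1 > -2.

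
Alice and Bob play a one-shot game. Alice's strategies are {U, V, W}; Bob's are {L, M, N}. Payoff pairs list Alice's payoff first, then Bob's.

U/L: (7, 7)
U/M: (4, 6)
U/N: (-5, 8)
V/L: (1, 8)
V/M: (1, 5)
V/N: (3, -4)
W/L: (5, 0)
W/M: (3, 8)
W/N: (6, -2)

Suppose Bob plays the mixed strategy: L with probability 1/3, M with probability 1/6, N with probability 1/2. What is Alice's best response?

Compute Alice's expected payoff from each pure strategy against the given mix.
U: (1/3)·7 + (1/6)·4 + (1/2)·(-5) = 1/2
V: (1/3)·1 + (1/6)·1 + (1/2)·3 = 2
W: (1/3)·5 + (1/6)·3 + (1/2)·6 = 31/6
Highest expected payoff is 31/6, from W.

W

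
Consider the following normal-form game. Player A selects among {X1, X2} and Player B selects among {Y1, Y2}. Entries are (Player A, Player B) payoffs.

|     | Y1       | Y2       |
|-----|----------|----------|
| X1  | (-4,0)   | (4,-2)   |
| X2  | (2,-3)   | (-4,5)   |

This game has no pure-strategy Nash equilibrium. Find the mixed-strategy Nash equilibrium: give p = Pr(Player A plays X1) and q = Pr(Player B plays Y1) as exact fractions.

p = 4/5, q = 4/7

In a mixed NE each player is indifferent between their pure strategies, so the opponent's mix sets the indifference.
Player B indifferent between Y1 and Y2: p·0 + (1−p)·(-3) = p·(-2) + (1−p)·5 ⟹ (-3) + 3p = 5 + (-7)p ⟹ p = 4/5.
Player A indifferent between X1 and X2: q·(-4) + (1−q)·4 = q·2 + (1−q)·(-4) ⟹ 4 + (-8)q = (-4) + 6q ⟹ q = 4/7.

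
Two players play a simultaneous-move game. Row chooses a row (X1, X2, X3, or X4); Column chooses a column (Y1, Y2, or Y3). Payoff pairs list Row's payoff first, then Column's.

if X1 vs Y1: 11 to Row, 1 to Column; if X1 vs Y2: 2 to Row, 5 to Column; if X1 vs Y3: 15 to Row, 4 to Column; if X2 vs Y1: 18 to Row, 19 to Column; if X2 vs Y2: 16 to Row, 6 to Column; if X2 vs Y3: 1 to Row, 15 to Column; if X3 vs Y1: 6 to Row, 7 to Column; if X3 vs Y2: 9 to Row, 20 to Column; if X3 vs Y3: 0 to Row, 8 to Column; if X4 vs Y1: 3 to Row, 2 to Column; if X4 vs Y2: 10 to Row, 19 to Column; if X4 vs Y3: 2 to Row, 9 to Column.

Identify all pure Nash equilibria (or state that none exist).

Find each player's best response to every opponent strategy; NE are the intersections.
Row's best responses — vs Y1: X2 (payoff 18); vs Y2: X2 (payoff 16); vs Y3: X1 (payoff 15).
Column's best responses — vs X1: Y2 (payoff 5); vs X2: Y1 (payoff 19); vs X3: Y2 (payoff 20); vs X4: Y2 (payoff 19).
The only mutual best response is (X2, Y1); neither player gains by switching there.

(X2, Y1)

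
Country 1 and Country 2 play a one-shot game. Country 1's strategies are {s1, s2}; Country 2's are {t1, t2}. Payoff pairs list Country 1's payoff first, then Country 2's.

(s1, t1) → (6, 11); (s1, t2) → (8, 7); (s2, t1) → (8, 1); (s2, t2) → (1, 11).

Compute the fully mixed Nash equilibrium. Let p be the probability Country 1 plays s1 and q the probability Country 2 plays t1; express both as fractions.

In a mixed NE each player is indifferent between their pure strategies, so the opponent's mix sets the indifference.
Country 2 indifferent between t1 and t2: p·11 + (1−p)·1 = p·7 + (1−p)·11 ⟹ 1 + 10p = 11 + (-4)p ⟹ p = 5/7.
Country 1 indifferent between s1 and s2: q·6 + (1−q)·8 = q·8 + (1−q)·1 ⟹ 8 + (-2)q = 1 + 7q ⟹ q = 7/9.

p = 5/7, q = 7/9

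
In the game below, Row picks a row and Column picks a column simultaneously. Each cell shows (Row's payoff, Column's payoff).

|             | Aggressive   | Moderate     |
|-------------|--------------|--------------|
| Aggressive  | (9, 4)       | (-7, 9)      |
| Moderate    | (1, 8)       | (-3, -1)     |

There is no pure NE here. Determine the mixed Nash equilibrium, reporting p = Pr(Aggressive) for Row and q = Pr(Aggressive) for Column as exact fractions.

p = 9/14, q = 1/3

In a mixed NE each player is indifferent between their pure strategies, so the opponent's mix sets the indifference.
Column indifferent between Aggressive and Moderate: p·4 + (1−p)·8 = p·9 + (1−p)·(-1) ⟹ 8 + (-4)p = (-1) + 10p ⟹ p = 9/14.
Row indifferent between Aggressive and Moderate: q·9 + (1−q)·(-7) = q·1 + (1−q)·(-3) ⟹ (-7) + 16q = (-3) + 4q ⟹ q = 1/3.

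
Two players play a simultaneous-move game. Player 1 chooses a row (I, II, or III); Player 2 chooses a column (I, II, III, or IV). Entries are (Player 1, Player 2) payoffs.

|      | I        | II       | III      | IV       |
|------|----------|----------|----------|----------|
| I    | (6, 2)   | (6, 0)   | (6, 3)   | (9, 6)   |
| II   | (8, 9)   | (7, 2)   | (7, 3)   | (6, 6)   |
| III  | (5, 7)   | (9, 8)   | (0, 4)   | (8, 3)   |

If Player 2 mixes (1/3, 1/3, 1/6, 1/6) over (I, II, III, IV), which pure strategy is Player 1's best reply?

II

Compute Player 1's expected payoff from each pure strategy against the given mix.
I: (1/3)·6 + (1/3)·6 + (1/6)·6 + (1/6)·9 = 13/2
II: (1/3)·8 + (1/3)·7 + (1/6)·7 + (1/6)·6 = 43/6
III: (1/3)·5 + (1/3)·9 + (1/6)·0 + (1/6)·8 = 6
Highest expected payoff is 43/6, from II.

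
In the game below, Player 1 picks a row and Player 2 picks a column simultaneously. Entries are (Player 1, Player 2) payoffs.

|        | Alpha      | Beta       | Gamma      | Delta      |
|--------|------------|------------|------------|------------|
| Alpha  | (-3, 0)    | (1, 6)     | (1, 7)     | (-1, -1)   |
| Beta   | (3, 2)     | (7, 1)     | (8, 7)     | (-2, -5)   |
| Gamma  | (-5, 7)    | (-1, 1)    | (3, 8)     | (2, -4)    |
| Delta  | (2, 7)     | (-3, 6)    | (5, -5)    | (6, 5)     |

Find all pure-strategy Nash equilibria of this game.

(Beta, Gamma)

A profile is a Nash equilibrium when each player is best-responding to the other.
Player 1's best responses — vs Alpha: Beta (payoff 3); vs Beta: Beta (payoff 7); vs Gamma: Beta (payoff 8); vs Delta: Delta (payoff 6).
Player 2's best responses — vs Alpha: Gamma (payoff 7); vs Beta: Gamma (payoff 7); vs Gamma: Gamma (payoff 8); vs Delta: Alpha (payoff 7).
The only mutual best response is (Beta, Gamma); neither player gains by switching there.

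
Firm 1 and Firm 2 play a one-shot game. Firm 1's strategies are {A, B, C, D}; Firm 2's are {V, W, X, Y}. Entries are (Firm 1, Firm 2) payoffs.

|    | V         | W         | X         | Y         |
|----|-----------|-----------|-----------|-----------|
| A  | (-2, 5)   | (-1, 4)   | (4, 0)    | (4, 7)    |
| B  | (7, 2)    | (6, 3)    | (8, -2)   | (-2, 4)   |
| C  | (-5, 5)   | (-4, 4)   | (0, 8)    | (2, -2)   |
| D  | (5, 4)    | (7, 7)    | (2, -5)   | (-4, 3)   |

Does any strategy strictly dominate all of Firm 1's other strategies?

None

Check whether one of Firm 1's strategies beats all alternatives regardless of what the opponent does.
A is not dominant: against V, B gives 7 > -2.
B is not dominant: against W, D gives 7 > 6.
C is not dominant: against V, A gives -2 > -5.
D is not dominant: against V, B gives 7 > 5.
No single strategy is best against every opponent action.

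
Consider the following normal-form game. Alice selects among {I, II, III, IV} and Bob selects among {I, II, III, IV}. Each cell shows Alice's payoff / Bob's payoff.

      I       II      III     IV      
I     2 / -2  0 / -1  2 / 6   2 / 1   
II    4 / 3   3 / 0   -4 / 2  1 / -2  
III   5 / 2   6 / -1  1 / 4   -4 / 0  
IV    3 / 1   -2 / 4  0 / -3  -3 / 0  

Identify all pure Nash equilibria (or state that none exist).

(I, III)

A profile is a Nash equilibrium when each player is best-responding to the other.
Alice's best responses — vs I: III (payoff 5); vs II: III (payoff 6); vs III: I (payoff 2); vs IV: I (payoff 2).
Bob's best responses — vs I: III (payoff 6); vs II: I (payoff 3); vs III: III (payoff 4); vs IV: II (payoff 4).
The only mutual best response is (I, III); neither player gains by switching there.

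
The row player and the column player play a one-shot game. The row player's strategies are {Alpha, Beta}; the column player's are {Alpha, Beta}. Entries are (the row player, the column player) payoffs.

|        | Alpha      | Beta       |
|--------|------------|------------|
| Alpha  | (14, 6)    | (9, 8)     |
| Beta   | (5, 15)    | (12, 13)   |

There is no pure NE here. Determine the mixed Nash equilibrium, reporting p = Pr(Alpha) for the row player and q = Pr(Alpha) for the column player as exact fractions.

In a mixed NE each player is indifferent between their pure strategies, so the opponent's mix sets the indifference.
The column player indifferent between Alpha and Beta: p·6 + (1−p)·15 = p·8 + (1−p)·13 ⟹ 15 + (-9)p = 13 + (-5)p ⟹ p = 1/2.
The row player indifferent between Alpha and Beta: q·14 + (1−q)·9 = q·5 + (1−q)·12 ⟹ 9 + 5q = 12 + (-7)q ⟹ q = 1/4.

p = 1/2, q = 1/4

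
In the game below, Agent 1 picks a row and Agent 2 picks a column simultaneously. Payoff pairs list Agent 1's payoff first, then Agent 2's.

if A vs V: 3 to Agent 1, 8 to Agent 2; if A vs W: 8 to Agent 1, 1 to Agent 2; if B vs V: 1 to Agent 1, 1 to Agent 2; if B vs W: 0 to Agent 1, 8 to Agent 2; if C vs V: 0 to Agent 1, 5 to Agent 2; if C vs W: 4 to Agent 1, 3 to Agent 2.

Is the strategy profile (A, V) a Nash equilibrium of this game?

Yes

Holding Agent 2 at V: Agent 1 gets 3 from A, versus 1 from B, 0 from C. No profitable deviation for Agent 1.
Holding Agent 1 at A: Agent 2 gets 8 from V, versus 1 from W. No profitable deviation for Agent 2 either.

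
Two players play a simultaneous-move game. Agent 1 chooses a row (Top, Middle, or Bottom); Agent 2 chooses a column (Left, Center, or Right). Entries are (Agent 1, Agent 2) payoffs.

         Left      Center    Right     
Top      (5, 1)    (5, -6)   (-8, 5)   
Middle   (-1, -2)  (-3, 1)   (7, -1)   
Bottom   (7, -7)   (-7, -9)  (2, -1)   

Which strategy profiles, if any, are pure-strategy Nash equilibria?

None

Check mutual best responses: a cell is a NE iff neither player can gain by unilaterally deviating.
Agent 1's best responses — vs Left: Bottom (payoff 7); vs Center: Top (payoff 5); vs Right: Middle (payoff 7).
Agent 2's best responses — vs Top: Right (payoff 5); vs Middle: Center (payoff 1); vs Bottom: Right (payoff -1).
No cell has both players best-responding. For instance, Agent 1's best reply to Left is Bottom, but against Bottom Agent 2 prefers Right over Left.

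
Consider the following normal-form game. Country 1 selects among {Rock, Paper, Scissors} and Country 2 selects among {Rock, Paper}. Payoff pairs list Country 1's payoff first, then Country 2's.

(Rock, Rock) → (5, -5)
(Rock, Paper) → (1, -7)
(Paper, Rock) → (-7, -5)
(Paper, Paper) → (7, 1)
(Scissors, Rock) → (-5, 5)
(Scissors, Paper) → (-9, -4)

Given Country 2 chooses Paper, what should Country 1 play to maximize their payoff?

Paper

With Country 2 fixed at Paper, Country 1's payoffs are: Rock → 1, Paper → 7, Scissors → -9.
The maximum is 7, achieved by Paper.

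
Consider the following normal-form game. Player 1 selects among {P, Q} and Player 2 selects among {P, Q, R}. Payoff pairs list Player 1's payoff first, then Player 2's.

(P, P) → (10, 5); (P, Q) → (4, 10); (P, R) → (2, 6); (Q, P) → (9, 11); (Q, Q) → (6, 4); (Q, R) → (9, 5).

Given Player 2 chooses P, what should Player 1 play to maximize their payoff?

P

With Player 2 fixed at P, Player 1's payoffs are: P → 10, Q → 9.
The maximum is 10, achieved by P.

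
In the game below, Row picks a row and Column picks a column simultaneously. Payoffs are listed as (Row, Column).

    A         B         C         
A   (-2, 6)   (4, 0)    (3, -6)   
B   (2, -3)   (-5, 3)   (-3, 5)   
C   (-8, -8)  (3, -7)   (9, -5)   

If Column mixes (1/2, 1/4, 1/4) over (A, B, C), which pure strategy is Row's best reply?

Row's best reply maximizes expected payoff against the mix.
A: (1/2)·(-2) + (1/4)·4 + (1/4)·3 = 3/4
B: (1/2)·2 + (1/4)·(-5) + (1/4)·(-3) = -1
C: (1/2)·(-8) + (1/4)·3 + (1/4)·9 = -1
Highest expected payoff is 3/4, from A.

A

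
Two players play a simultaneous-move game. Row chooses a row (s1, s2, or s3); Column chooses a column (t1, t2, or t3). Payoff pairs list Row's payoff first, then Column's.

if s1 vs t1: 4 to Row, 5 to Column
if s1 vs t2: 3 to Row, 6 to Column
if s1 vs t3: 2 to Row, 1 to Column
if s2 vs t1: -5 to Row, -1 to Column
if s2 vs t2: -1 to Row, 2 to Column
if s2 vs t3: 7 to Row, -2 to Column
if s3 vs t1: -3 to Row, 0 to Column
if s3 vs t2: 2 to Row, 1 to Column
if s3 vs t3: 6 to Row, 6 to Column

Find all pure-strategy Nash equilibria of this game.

Check mutual best responses: a cell is a NE iff neither player can gain by unilaterally deviating.
Row's best responses — vs t1: s1 (payoff 4); vs t2: s1 (payoff 3); vs t3: s2 (payoff 7).
Column's best responses — vs s1: t2 (payoff 6); vs s2: t2 (payoff 2); vs s3: t3 (payoff 6).
The only mutual best response is (s1, t2); neither player gains by switching there.

(s1, t2)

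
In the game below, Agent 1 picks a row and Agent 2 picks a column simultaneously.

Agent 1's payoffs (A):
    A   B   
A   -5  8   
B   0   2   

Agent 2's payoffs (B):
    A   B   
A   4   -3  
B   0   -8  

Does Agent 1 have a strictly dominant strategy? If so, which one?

Check whether one of Agent 1's strategies beats all alternatives regardless of what the opponent does.
A is not dominant: against A, B gives 0 > -5.
B is not dominant: against B, A gives 8 > 2.
No single strategy is best against every opponent action.

None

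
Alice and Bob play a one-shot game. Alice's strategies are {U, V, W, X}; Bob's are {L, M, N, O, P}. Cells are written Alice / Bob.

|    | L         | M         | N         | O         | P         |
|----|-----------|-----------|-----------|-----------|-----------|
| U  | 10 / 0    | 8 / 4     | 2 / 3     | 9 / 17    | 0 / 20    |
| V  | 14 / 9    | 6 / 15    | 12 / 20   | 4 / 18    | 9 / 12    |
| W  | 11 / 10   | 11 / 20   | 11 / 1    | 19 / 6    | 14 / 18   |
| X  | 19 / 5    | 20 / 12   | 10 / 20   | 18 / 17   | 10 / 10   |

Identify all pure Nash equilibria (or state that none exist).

Check mutual best responses: a cell is a NE iff neither player can gain by unilaterally deviating.
Alice's best responses — vs L: X (payoff 19); vs M: X (payoff 20); vs N: V (payoff 12); vs O: W (payoff 19); vs P: W (payoff 14).
Bob's best responses — vs U: P (payoff 20); vs V: N (payoff 20); vs W: M (payoff 20); vs X: N (payoff 20).
The only mutual best response is (V, N); neither player gains by switching there.

(V, N)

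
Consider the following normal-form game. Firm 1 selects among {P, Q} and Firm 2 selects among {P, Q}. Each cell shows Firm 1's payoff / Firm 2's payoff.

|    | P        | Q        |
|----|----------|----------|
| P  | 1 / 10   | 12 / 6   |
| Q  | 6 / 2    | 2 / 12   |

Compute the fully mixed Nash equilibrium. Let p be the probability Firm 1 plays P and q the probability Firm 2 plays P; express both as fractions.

p = 5/7, q = 2/3

In a mixed NE each player is indifferent between their pure strategies, so the opponent's mix sets the indifference.
Firm 2 indifferent between P and Q: p·10 + (1−p)·2 = p·6 + (1−p)·12 ⟹ 2 + 8p = 12 + (-6)p ⟹ p = 5/7.
Firm 1 indifferent between P and Q: q·1 + (1−q)·12 = q·6 + (1−q)·2 ⟹ 12 + (-11)q = 2 + 4q ⟹ q = 2/3.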